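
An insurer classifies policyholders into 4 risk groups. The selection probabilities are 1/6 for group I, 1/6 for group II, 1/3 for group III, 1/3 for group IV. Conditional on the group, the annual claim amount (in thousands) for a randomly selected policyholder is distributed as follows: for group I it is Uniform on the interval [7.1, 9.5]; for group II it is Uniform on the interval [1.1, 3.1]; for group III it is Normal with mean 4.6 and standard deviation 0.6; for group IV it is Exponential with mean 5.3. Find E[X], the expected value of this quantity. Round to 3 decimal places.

Component means — I: 8.3; II: 2.1; III: 4.6; IV: 5.3.
E[X] = 0.166667·8.3 + 0.166667·2.1 + 0.333333·4.6 + 0.333333·5.3 = 5.03333.

5.033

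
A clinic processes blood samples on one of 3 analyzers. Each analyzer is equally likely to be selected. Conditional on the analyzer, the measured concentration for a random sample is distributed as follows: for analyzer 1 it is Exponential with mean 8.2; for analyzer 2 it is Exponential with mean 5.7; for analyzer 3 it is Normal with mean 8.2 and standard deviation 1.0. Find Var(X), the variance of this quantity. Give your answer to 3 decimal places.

Per component, 1: μ=8.2, E[X²]=134.48; 2: μ=5.7, E[X²]=64.98; 3: μ=8.2, E[X²]=68.24.
E[X] = 0.333333·8.2 + 0.333333·5.7 + 0.333333·8.2 = 7.36667.
E[X²] = 0.333333·134.48 + 0.333333·64.98 + 0.333333·68.24 = 89.2333.
Var(X) = E[X²] − (E[X])² = 89.2333 − 54.2678 = 34.9656.

34.966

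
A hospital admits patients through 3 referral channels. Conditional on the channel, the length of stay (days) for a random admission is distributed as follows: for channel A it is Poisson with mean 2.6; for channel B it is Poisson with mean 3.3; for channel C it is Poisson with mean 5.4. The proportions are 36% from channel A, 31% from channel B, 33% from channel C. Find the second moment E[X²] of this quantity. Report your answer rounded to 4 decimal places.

For each component E[X²] = Var + (mean)², giving A: 9.36; B: 14.19; C: 34.56.
Overall E[X²] = 0.36·9.36 + 0.31·14.19 + 0.33·34.56 = 19.1733.

19.1733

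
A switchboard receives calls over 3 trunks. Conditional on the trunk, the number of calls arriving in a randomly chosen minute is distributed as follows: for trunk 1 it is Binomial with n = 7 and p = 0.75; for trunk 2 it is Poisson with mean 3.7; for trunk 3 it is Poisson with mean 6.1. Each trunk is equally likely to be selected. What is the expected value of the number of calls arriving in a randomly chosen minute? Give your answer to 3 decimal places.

5.017

Component means — 1: 5.25; 2: 3.7; 3: 6.1.
E[X] = 0.333333·5.25 + 0.333333·3.7 + 0.333333·6.1 = 5.01667.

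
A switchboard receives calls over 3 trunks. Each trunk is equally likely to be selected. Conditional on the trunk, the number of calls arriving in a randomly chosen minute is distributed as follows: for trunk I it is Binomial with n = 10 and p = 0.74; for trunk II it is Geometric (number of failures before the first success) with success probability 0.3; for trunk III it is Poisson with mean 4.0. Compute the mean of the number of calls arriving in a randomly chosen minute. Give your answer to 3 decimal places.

4.578

Component means — I: 7.4; II: 2.33333; III: 4.
E[X] = 0.333333·7.4 + 0.333333·2.33333 + 0.333333·4 = 4.57778.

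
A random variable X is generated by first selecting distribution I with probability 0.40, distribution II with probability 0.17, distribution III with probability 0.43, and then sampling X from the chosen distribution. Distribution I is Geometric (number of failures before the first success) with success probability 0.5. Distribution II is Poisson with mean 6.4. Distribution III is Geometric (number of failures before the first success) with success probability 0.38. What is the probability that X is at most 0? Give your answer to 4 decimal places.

Conditional on each component, P(X ≤ 0): I: 0.5; II: 0.00166156; III: 0.38.
By total probability, P(X ≤ 0) = 0.4·0.5 + 0.17·0.00166156 + 0.43·0.38 = 0.363682.

0.3637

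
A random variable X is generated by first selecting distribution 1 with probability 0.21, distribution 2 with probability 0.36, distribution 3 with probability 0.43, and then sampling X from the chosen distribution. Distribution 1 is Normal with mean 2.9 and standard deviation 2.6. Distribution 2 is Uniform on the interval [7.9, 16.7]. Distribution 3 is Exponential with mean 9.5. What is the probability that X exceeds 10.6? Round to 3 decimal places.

0.391

Conditional on each component, P(X > 10.6): 1: 0.00153053; 2: 0.693182; 3: 0.327657.
By total probability, P(X > 10.6) = 0.21·0.00153053 + 0.36·0.693182 + 0.43·0.327657 = 0.390759.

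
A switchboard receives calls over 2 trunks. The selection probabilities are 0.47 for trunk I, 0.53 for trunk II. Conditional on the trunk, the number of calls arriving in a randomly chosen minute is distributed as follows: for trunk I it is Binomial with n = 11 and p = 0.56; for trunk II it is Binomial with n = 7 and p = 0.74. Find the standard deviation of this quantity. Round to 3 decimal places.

1.492

Per component, I: μ=6.16, E[X²]=40.656; II: μ=5.18, E[X²]=28.1792.
E[X] = 0.47·6.16 + 0.53·5.18 = 5.6406.
E[X²] = 0.47·40.656 + 0.53·28.1792 = 34.0433.
Var(X) = E[X²] − (E[X])² = 34.0433 − 31.8164 = 2.22693.
SD(X) = √2.22693 = 1.49229.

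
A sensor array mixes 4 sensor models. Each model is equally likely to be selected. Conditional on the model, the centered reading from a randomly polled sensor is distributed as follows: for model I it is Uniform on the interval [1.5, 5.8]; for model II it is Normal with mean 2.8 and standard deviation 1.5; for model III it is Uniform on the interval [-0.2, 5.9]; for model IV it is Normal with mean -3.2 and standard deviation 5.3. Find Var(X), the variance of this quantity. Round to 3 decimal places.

16.301

Per component, I: μ=3.65, E[X²]=14.8633; II: μ=2.8, E[X²]=10.09; III: μ=2.85, E[X²]=11.2233; IV: μ=-3.2, E[X²]=38.33.
E[X] = 0.25·3.65 + 0.25·2.8 + 0.25·2.85 + 0.25·-3.2 = 1.525.
E[X²] = 0.25·14.8633 + 0.25·10.09 + 0.25·11.2233 + 0.25·38.33 = 18.6267.
Var(X) = E[X²] − (E[X])² = 18.6267 − 2.32562 = 16.301.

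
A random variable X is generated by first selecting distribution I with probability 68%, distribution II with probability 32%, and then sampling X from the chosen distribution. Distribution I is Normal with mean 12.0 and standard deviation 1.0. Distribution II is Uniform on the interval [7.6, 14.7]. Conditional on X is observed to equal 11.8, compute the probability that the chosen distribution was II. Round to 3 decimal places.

0.145

Likelihoods f(11.8 | ·): I: 0.391043; II: 0.140845.
Posterior ∝ prior × likelihood. Numerator for II: 0.32·0.140845 = 0.0450704.
Normalizing constant: 0.68·0.391043 + 0.32·0.140845 = 0.310979.
P(II | observation) = 0.0450704 / 0.310979 = 0.144931.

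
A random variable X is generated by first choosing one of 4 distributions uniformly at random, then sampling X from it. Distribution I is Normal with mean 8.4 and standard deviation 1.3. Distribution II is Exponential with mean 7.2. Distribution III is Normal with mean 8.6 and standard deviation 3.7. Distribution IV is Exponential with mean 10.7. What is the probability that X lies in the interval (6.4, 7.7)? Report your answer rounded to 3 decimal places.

Conditional on each component, P(6.4 < X < 7.7): I: 0.233161; II: 0.0679132; III: 0.127851; IV: 0.0629042.
By total probability, P(6.4 < X < 7.7) = 0.25·0.233161 + 0.25·0.0679132 + 0.25·0.127851 + 0.25·0.0629042 = 0.122957.

0.123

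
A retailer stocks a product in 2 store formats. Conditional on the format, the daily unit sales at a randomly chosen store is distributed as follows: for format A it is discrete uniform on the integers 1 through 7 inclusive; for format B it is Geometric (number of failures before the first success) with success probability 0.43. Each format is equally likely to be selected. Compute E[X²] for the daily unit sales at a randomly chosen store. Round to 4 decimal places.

12.4200

For each component E[X²] = Var + (mean)², giving A: 20; B: 4.83991.
Overall E[X²] = 0.5·20 + 0.5·4.83991 = 12.42.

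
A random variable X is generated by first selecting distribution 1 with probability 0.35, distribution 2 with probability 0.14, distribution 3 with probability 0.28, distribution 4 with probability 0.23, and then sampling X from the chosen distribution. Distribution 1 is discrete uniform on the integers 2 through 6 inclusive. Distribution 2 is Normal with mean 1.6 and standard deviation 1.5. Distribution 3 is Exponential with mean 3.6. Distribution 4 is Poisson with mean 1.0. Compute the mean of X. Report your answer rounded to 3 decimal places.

Component means — 1: 4; 2: 1.6; 3: 3.6; 4: 1.
E[X] = 0.35·4 + 0.14·1.6 + 0.28·3.6 + 0.23·1 = 2.862.

2.862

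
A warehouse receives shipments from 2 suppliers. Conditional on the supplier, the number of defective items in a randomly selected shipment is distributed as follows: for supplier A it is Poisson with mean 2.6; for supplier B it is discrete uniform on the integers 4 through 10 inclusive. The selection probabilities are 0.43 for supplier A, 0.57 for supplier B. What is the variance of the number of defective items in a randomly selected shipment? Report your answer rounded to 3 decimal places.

Per component, A: μ=2.6, E[X²]=9.36; B: μ=7, E[X²]=53.
E[X] = 0.43·2.6 + 0.57·7 = 5.108.
E[X²] = 0.43·9.36 + 0.57·53 = 34.2348.
Var(X) = E[X²] − (E[X])² = 34.2348 − 26.0917 = 8.14314.

8.143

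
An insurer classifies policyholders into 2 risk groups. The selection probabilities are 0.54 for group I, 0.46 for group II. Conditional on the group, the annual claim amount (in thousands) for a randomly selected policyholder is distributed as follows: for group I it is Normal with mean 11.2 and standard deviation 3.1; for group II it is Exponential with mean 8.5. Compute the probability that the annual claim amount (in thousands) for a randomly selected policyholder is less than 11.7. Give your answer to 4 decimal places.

0.6485

Conditional on each group, P(X < 11.7): I: 0.564068; II: 0.747532.
By total probability, P(X < 11.7) = 0.54·0.564068 + 0.46·0.747532 = 0.648461.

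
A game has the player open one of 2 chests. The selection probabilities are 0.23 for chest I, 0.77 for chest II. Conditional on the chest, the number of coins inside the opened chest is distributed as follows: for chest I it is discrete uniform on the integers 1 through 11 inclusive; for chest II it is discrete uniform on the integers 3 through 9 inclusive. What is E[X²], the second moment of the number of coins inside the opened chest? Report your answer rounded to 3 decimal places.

41.380

For each component E[X²] = Var + (mean)², giving I: 46; II: 40.
Overall E[X²] = 0.23·46 + 0.77·40 = 41.38.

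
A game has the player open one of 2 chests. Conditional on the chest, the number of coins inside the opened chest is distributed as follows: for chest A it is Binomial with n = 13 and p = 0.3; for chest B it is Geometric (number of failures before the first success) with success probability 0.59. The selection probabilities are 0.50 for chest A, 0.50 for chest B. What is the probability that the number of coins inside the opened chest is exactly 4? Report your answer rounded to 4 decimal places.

0.1252

Conditional on each chest, P(X = 4): A: 0.233708; B: 0.016672.
By total probability, P(X = 4) = 0.5·0.233708 + 0.5·0.016672 = 0.12519.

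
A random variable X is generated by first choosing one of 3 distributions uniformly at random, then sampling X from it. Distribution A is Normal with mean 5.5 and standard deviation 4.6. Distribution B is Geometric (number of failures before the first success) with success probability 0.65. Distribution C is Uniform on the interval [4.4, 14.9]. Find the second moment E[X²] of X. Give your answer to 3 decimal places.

For each component E[X²] = Var + (mean)², giving A: 51.41; B: 1.11834; C: 102.31.
Overall E[X²] = 0.333333·51.41 + 0.333333·1.11834 + 0.333333·102.31 = 51.6128.

51.613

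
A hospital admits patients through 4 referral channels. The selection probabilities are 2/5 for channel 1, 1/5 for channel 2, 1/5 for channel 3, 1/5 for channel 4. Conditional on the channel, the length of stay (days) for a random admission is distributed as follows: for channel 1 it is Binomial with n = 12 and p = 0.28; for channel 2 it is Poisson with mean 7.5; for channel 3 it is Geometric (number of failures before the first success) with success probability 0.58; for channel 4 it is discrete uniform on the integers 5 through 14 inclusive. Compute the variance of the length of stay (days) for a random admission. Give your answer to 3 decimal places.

Per component, 1: μ=3.36, E[X²]=13.7088; 2: μ=7.5, E[X²]=63.75; 3: μ=0.724138, E[X²]=1.77289; 4: μ=9.5, E[X²]=98.5.
E[X] = 0.4·3.36 + 0.2·7.5 + 0.2·0.724138 + 0.2·9.5 = 4.88883.
E[X²] = 0.4·13.7088 + 0.2·63.75 + 0.2·1.77289 + 0.2·98.5 = 38.2881.
Var(X) = E[X²] − (E[X])² = 38.2881 − 23.9006 = 14.3875.

14.387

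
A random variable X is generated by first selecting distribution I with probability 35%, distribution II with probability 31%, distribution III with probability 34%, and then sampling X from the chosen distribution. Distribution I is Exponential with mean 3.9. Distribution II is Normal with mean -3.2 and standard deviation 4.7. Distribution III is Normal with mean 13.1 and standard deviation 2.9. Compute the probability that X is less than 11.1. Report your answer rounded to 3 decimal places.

0.723

Conditional on each component, P(X < 11.1): I: 0.941933; II: 0.998827; III: 0.245206.
By total probability, P(X < 11.1) = 0.35·0.941933 + 0.31·0.998827 + 0.34·0.245206 = 0.722683.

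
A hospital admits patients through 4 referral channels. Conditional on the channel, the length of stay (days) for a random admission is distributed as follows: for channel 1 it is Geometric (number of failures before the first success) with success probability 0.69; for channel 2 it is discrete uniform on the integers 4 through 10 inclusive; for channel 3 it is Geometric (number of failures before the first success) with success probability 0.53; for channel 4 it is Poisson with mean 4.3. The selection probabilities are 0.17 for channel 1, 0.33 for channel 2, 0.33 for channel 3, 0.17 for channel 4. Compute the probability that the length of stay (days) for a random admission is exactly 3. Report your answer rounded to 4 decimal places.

0.0522

Conditional on each channel, P(X = 3): 1: 0.0205558; 2: 0; 3: 0.0550262; 4: 0.179799.
By total probability, P(X = 3) = 0.17·0.0205558 + 0.33·0 + 0.33·0.0550262 + 0.17·0.179799 = 0.052219.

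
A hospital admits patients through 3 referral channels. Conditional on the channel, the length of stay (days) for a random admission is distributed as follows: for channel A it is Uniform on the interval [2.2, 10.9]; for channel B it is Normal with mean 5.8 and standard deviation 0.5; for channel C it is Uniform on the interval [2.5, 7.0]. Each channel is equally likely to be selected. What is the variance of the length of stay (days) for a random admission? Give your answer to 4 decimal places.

Per component, A: μ=6.55, E[X²]=49.21; B: μ=5.8, E[X²]=33.89; C: μ=4.75, E[X²]=24.25.
E[X] = 0.333333·6.55 + 0.333333·5.8 + 0.333333·4.75 = 5.7.
E[X²] = 0.333333·49.21 + 0.333333·33.89 + 0.333333·24.25 = 35.7833.
Var(X) = E[X²] − (E[X])² = 35.7833 − 32.49 = 3.29333.

3.2933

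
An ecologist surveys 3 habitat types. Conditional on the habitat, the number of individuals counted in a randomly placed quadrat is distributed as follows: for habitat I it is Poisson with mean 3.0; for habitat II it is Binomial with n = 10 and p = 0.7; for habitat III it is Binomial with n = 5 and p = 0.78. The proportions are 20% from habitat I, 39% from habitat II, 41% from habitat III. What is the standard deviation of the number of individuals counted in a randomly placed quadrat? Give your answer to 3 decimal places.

2.150

Per component, I: μ=3, E[X²]=12; II: μ=7, E[X²]=51.1; III: μ=3.9, E[X²]=16.068.
E[X] = 0.2·3 + 0.39·7 + 0.41·3.9 = 4.929.
E[X²] = 0.2·12 + 0.39·51.1 + 0.41·16.068 = 28.9169.
Var(X) = E[X²] − (E[X])² = 28.9169 − 24.295 = 4.62184.
SD(X) = √4.62184 = 2.14985.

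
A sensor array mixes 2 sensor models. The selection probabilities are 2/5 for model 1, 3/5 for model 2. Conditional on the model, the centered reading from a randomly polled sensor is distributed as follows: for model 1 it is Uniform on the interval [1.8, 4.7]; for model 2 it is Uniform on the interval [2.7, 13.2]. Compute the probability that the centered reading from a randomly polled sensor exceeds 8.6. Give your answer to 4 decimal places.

Conditional on each model, P(X > 8.6): 1: 0; 2: 0.438095.
By total probability, P(X > 8.6) = 0.4·0 + 0.6·0.438095 = 0.262857.

0.2629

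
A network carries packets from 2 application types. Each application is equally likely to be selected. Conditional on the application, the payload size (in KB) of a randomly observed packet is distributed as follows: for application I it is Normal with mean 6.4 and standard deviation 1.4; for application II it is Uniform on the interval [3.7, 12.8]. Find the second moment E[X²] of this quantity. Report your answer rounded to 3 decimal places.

58.942

For each component E[X²] = Var + (mean)², giving I: 42.92; II: 74.9633.
Overall E[X²] = 0.5·42.92 + 0.5·74.9633 = 58.9417.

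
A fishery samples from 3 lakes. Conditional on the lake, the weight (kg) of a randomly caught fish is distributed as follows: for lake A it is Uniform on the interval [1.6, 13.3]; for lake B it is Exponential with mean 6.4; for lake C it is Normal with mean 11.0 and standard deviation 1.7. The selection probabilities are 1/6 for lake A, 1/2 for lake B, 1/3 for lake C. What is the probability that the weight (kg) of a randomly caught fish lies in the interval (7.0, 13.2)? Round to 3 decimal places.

Conditional on each lake, P(7.0 < X < 13.2): A: 0.529915; B: 0.207822; C: 0.892875.
By total probability, P(7.0 < X < 13.2) = 0.166667·0.529915 + 0.5·0.207822 + 0.333333·0.892875 = 0.489855.

0.490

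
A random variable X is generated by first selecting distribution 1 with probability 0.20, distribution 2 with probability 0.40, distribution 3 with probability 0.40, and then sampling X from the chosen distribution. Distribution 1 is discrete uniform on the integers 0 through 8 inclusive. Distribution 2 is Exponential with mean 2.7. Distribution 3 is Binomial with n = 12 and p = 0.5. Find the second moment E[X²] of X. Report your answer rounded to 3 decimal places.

For each component E[X²] = Var + (mean)², giving 1: 22.6667; 2: 14.58; 3: 39.
Overall E[X²] = 0.2·22.6667 + 0.4·14.58 + 0.4·39 = 25.9653.

25.965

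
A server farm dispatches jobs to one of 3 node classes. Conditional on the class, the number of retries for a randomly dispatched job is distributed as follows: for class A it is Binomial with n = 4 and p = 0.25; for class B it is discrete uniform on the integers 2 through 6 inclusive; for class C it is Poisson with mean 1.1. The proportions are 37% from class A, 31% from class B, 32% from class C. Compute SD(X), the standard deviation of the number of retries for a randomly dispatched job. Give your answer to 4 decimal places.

Per component, A: μ=1, E[X²]=1.75; B: μ=4, E[X²]=18; C: μ=1.1, E[X²]=2.31.
E[X] = 0.37·1 + 0.31·4 + 0.32·1.1 = 1.962.
E[X²] = 0.37·1.75 + 0.31·18 + 0.32·2.31 = 6.9667.
Var(X) = E[X²] − (E[X])² = 6.9667 − 3.84944 = 3.11726.
SD(X) = √3.11726 = 1.76558.

1.7656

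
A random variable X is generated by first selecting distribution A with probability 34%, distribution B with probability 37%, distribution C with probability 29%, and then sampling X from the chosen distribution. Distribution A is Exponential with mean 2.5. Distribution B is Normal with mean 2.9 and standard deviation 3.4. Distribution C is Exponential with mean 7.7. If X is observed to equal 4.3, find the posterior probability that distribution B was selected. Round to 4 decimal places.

Likelihoods f(4.3 | ·): A: 0.0716265; B: 0.107799; C: 0.0742987.
Posterior ∝ prior × likelihood. Numerator for B: 0.37·0.107799 = 0.0398855.
Normalizing constant: 0.34·0.0716265 + 0.37·0.107799 + 0.29·0.0742987 = 0.0857852.
P(B | observation) = 0.0398855 / 0.0857852 = 0.464947.

0.4649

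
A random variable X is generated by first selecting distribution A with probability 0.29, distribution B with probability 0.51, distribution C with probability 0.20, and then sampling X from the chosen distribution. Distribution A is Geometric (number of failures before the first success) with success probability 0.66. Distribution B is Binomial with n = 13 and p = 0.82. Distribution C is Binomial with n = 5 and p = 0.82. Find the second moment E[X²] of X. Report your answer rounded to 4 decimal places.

62.7457

For each component E[X²] = Var + (mean)², giving A: 1.04591; B: 115.554; C: 17.548.
Overall E[X²] = 0.29·1.04591 + 0.51·115.554 + 0.2·17.548 = 62.7457.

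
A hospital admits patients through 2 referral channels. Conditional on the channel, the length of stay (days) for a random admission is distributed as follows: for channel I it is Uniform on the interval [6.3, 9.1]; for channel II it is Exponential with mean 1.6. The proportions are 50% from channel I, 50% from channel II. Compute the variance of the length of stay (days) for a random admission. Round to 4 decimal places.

Per component, I: μ=7.7, E[X²]=59.9433; II: μ=1.6, E[X²]=5.12.
E[X] = 0.5·7.7 + 0.5·1.6 = 4.65.
E[X²] = 0.5·59.9433 + 0.5·5.12 = 32.5317.
Var(X) = E[X²] − (E[X])² = 32.5317 − 21.6225 = 10.9092.

10.9092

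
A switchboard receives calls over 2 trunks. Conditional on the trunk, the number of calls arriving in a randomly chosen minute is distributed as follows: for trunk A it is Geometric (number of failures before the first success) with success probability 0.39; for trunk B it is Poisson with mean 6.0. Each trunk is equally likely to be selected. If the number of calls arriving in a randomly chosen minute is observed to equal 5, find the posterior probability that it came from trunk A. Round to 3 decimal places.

0.170

Likelihoods P(X=5 | ·): A: 0.0329393; B: 0.160623.
Posterior ∝ prior × likelihood. Numerator for A: 0.5·0.0329393 = 0.0164696.
Normalizing constant: 0.5·0.0329393 + 0.5·0.160623 = 0.0967812.
P(A | observation) = 0.0164696 / 0.0967812 = 0.170174.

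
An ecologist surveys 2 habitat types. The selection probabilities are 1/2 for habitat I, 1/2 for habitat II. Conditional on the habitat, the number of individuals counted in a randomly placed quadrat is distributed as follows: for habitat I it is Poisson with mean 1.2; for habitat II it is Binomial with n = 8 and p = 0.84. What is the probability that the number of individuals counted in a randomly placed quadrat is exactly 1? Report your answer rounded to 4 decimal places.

0.1807

Conditional on each habitat, P(X = 1): I: 0.361433; II: 1.80389e-05.
By total probability, P(X = 1) = 0.5·0.361433 + 0.5·1.80389e-05 = 0.180726.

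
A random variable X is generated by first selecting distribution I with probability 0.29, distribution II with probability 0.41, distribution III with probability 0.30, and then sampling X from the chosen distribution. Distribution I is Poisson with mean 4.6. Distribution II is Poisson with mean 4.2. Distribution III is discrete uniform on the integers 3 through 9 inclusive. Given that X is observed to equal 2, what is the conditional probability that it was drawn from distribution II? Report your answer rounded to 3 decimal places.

0.637

Likelihoods P(X=2 | ·): I: 0.106348; II: 0.132261; III: 0.
Posterior ∝ prior × likelihood. Numerator for II: 0.41·0.132261 = 0.054227.
Normalizing constant: 0.29·0.106348 + 0.41·0.132261 + 0.3·0 = 0.085068.
P(II | observation) = 0.054227 / 0.085068 = 0.637454.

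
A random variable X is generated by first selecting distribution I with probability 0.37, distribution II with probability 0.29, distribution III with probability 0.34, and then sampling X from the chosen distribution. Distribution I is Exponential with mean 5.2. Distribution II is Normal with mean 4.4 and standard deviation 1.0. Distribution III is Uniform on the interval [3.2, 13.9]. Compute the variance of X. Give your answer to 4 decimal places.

16.7173

Per component, I: μ=5.2, E[X²]=54.08; II: μ=4.4, E[X²]=20.36; III: μ=8.55, E[X²]=82.6433.
E[X] = 0.37·5.2 + 0.29·4.4 + 0.34·8.55 = 6.107.
E[X²] = 0.37·54.08 + 0.29·20.36 + 0.34·82.6433 = 54.0127.
Var(X) = E[X²] − (E[X])² = 54.0127 − 37.2954 = 16.7173.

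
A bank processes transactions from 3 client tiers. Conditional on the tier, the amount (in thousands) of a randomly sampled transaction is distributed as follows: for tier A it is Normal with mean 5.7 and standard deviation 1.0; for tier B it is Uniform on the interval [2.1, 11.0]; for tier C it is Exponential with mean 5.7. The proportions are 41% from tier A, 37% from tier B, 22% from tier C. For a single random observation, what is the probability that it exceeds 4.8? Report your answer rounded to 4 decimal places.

Conditional on each tier, P(X > 4.8): A: 0.81594; B: 0.696629; C: 0.430803.
By total probability, P(X > 4.8) = 0.41·0.81594 + 0.37·0.696629 + 0.22·0.430803 = 0.687065.

0.6871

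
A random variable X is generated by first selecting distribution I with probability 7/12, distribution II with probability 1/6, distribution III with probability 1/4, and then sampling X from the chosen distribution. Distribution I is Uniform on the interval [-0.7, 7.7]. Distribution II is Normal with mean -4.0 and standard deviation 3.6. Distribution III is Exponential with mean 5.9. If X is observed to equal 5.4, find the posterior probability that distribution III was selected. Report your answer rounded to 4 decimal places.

0.1950

Likelihoods f(5.4 | ·): I: 0.119048; II: 0.00366538; III: 0.0678669.
Posterior ∝ prior × likelihood. Numerator for III: 0.25·0.0678669 = 0.0169667.
Normalizing constant: 0.583333·0.119048 + 0.166667·0.00366538 + 0.25·0.0678669 = 0.0870221.
P(III | observation) = 0.0169667 / 0.0870221 = 0.19497.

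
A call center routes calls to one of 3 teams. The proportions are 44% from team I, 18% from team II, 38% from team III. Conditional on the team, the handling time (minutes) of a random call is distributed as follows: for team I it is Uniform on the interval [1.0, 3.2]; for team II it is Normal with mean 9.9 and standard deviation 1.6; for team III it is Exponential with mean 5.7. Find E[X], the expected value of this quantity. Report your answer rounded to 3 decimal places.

4.872

Component means — I: 2.1; II: 9.9; III: 5.7.
E[X] = 0.44·2.1 + 0.18·9.9 + 0.38·5.7 = 4.872.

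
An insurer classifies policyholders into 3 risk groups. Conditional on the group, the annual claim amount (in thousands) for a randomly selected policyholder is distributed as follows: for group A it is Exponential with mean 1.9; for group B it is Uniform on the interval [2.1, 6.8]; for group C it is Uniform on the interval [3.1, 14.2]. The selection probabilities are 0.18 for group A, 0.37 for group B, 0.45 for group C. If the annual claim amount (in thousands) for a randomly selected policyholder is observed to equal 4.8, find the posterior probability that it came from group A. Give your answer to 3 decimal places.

0.060

Likelihoods f(4.8 | ·): A: 0.0420805; B: 0.212766; C: 0.0900901.
Posterior ∝ prior × likelihood. Numerator for A: 0.18·0.0420805 = 0.0075745.
Normalizing constant: 0.18·0.0420805 + 0.37·0.212766 + 0.45·0.0900901 = 0.126838.
P(A | observation) = 0.0075745 / 0.126838 = 0.0597177.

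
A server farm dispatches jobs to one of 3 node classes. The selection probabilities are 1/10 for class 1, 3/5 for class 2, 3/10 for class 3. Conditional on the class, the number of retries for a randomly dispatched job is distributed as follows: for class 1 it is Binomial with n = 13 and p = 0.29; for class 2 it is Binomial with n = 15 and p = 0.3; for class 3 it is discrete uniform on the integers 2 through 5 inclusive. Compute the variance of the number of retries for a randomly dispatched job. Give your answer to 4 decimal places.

2.7468

Per component, 1: μ=3.77, E[X²]=16.8896; 2: μ=4.5, E[X²]=23.4; 3: μ=3.5, E[X²]=13.5.
E[X] = 0.1·3.77 + 0.6·4.5 + 0.3·3.5 = 4.127.
E[X²] = 0.1·16.8896 + 0.6·23.4 + 0.3·13.5 = 19.779.
Var(X) = E[X²] − (E[X])² = 19.779 − 17.0321 = 2.74683.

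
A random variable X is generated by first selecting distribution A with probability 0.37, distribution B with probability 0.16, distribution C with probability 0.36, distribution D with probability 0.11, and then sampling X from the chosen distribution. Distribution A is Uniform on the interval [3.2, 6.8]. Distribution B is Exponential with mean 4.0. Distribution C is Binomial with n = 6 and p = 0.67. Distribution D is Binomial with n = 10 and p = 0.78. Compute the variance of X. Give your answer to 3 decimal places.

Per component, A: μ=5, E[X²]=26.08; B: μ=4, E[X²]=32; C: μ=4.02, E[X²]=17.487; D: μ=7.8, E[X²]=62.556.
E[X] = 0.37·5 + 0.16·4 + 0.36·4.02 + 0.11·7.8 = 4.7952.
E[X²] = 0.37·26.08 + 0.16·32 + 0.36·17.487 + 0.11·62.556 = 27.9461.
Var(X) = E[X²] − (E[X])² = 27.9461 − 22.9939 = 4.95214.

4.952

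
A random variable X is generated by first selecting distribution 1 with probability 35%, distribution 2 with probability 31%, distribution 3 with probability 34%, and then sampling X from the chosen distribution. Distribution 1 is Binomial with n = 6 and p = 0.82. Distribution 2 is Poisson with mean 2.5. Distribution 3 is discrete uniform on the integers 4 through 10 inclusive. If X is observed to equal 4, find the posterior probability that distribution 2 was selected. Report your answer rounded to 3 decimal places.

Likelihoods P(X=4 | ·): 1: 0.219731; 2: 0.133602; 3: 0.142857.
Posterior ∝ prior × likelihood. Numerator for 2: 0.31·0.133602 = 0.0414166.
Normalizing constant: 0.35·0.219731 + 0.31·0.133602 + 0.34·0.142857 = 0.166894.
P(2 | observation) = 0.0414166 / 0.166894 = 0.248161.

0.248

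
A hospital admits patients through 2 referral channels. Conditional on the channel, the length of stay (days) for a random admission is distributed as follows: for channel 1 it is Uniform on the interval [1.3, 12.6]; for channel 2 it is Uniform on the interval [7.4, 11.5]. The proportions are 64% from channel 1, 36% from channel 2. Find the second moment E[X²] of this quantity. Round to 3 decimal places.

For each component E[X²] = Var + (mean)², giving 1: 58.9433; 2: 90.7033.
Overall E[X²] = 0.64·58.9433 + 0.36·90.7033 = 70.3769.

70.377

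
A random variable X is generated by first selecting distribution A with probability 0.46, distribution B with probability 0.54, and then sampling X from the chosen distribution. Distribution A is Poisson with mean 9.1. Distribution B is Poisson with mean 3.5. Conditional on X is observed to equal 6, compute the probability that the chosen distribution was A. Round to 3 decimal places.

0.493

Likelihoods P(X=6 | ·): A: 0.0880716; B: 0.0770983.
Posterior ∝ prior × likelihood. Numerator for A: 0.46·0.0880716 = 0.040513.
Normalizing constant: 0.46·0.0880716 + 0.54·0.0770983 = 0.0821461.
P(A | observation) = 0.040513 / 0.0821461 = 0.493182.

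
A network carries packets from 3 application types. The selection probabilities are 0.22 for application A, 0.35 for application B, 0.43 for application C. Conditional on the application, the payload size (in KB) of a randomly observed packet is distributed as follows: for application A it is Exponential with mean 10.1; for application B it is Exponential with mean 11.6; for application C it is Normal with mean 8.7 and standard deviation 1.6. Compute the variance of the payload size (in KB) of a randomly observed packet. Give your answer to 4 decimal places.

72.2634

Per component, A: μ=10.1, E[X²]=204.02; B: μ=11.6, E[X²]=269.12; C: μ=8.7, E[X²]=78.25.
E[X] = 0.22·10.1 + 0.35·11.6 + 0.43·8.7 = 10.023.
E[X²] = 0.22·204.02 + 0.35·269.12 + 0.43·78.25 = 172.724.
Var(X) = E[X²] − (E[X])² = 172.724 − 100.461 = 72.2634.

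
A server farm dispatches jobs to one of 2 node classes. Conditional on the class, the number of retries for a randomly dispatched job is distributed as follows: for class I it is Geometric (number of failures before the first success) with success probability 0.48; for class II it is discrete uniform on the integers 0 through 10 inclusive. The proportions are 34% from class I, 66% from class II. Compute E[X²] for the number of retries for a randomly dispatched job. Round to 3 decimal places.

24.266

For each component E[X²] = Var + (mean)², giving I: 3.43056; II: 35.
Overall E[X²] = 0.34·3.43056 + 0.66·35 = 24.2664.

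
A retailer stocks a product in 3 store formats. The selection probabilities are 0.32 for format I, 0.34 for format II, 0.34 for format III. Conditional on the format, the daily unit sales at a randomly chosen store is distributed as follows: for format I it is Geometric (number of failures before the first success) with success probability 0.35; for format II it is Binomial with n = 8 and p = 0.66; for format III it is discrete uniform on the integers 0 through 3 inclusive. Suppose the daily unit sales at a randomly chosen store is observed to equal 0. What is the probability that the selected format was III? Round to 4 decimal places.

Likelihoods P(X=0 | ·): I: 0.35; II: 0.000178579; III: 0.25.
Posterior ∝ prior × likelihood. Numerator for III: 0.34·0.25 = 0.085.
Normalizing constant: 0.32·0.35 + 0.34·0.000178579 + 0.34·0.25 = 0.197061.
P(III | observation) = 0.085 / 0.197061 = 0.431339.

0.4313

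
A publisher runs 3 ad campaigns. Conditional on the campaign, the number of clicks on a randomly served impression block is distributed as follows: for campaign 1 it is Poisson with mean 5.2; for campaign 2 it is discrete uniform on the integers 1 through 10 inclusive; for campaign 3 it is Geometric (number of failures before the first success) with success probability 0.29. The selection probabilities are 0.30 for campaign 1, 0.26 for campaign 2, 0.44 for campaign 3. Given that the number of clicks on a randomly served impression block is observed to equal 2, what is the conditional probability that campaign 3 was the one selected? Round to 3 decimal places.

Likelihoods P(X=2 | ·): 1: 0.074584; 2: 0.1; 3: 0.146189.
Posterior ∝ prior × likelihood. Numerator for 3: 0.44·0.146189 = 0.0643232.
Normalizing constant: 0.3·0.074584 + 0.26·0.1 + 0.44·0.146189 = 0.112698.
P(3 | observation) = 0.0643232 / 0.112698 = 0.570755.

0.571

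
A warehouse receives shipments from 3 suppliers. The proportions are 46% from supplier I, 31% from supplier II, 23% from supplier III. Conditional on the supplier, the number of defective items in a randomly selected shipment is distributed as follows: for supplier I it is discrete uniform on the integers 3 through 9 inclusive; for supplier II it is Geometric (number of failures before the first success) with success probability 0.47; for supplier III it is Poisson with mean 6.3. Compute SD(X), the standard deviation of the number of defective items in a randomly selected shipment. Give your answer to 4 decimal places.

3.0553

Per component, I: μ=6, E[X²]=40; II: μ=1.12766, E[X²]=3.67089; III: μ=6.3, E[X²]=45.99.
E[X] = 0.46·6 + 0.31·1.12766 + 0.23·6.3 = 4.55857.
E[X²] = 0.46·40 + 0.31·3.67089 + 0.23·45.99 = 30.1157.
Var(X) = E[X²] − (E[X])² = 30.1157 − 20.7806 = 9.33508.
SD(X) = √9.33508 = 3.05534.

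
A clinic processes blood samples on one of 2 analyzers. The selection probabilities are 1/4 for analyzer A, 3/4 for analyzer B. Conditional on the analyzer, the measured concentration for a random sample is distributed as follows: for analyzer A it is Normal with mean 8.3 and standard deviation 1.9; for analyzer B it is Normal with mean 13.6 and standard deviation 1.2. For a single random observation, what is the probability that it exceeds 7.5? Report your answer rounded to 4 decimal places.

0.9158

Conditional on each analyzer, P(X > 7.5): A: 0.663142; B: 1.
By total probability, P(X > 7.5) = 0.25·0.663142 + 0.75·1 = 0.915785.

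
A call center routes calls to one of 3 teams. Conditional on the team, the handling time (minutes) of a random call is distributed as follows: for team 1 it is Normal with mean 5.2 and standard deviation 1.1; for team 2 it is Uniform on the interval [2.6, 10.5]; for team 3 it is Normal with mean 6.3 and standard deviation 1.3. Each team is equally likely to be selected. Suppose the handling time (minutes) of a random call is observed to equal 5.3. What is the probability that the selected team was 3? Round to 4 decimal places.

0.3188

Likelihoods f(5.3 | ·): 1: 0.361179; 2: 0.126582; 3: 0.228285.
Posterior ∝ prior × likelihood. Numerator for 3: 0.333333·0.228285 = 0.076095.
Normalizing constant: 0.333333·0.361179 + 0.333333·0.126582 + 0.333333·0.228285 = 0.238682.
P(3 | observation) = 0.076095 / 0.238682 = 0.318813.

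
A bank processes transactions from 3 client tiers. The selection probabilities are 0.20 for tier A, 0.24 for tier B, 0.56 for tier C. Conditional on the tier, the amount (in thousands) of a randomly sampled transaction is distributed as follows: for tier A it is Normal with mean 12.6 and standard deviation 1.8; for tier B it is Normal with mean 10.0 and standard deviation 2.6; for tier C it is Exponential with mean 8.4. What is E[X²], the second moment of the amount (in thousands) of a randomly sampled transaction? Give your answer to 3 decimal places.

For each component E[X²] = Var + (mean)², giving A: 162; B: 106.76; C: 141.12.
Overall E[X²] = 0.2·162 + 0.24·106.76 + 0.56·141.12 = 137.05.

137.050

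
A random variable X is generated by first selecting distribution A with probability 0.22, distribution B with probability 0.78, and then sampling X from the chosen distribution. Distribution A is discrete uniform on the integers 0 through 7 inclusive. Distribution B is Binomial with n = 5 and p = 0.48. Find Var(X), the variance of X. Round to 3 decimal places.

Per component, A: μ=3.5, E[X²]=17.5; B: μ=2.4, E[X²]=7.008.
E[X] = 0.22·3.5 + 0.78·2.4 = 2.642.
E[X²] = 0.22·17.5 + 0.78·7.008 = 9.31624.
Var(X) = E[X²] − (E[X])² = 9.31624 − 6.98016 = 2.33608.

2.336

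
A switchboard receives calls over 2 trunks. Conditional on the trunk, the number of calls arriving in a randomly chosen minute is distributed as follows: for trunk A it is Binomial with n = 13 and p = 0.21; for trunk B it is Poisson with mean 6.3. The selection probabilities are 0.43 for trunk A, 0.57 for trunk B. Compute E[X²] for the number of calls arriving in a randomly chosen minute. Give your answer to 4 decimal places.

For each component E[X²] = Var + (mean)², giving A: 9.6096; B: 45.99.
Overall E[X²] = 0.43·9.6096 + 0.57·45.99 = 30.3464.

30.3464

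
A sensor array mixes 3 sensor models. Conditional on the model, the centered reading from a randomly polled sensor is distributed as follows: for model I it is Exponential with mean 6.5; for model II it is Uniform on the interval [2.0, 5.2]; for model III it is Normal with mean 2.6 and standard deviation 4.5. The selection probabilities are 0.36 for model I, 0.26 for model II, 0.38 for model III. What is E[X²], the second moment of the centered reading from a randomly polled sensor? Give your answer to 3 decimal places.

44.275

For each component E[X²] = Var + (mean)², giving I: 84.5; II: 13.8133; III: 27.01.
Overall E[X²] = 0.36·84.5 + 0.26·13.8133 + 0.38·27.01 = 44.2753.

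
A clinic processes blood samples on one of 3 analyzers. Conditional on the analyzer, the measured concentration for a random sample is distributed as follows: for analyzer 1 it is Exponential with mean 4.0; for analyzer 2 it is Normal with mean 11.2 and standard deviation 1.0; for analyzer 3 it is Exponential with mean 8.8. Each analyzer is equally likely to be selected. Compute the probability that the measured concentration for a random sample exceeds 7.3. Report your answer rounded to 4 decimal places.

0.5325

Conditional on each analyzer, P(X > 7.3): 1: 0.161218; 2: 0.999952; 3: 0.436248.
By total probability, P(X > 7.3) = 0.333333·0.161218 + 0.333333·0.999952 + 0.333333·0.436248 = 0.532472.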